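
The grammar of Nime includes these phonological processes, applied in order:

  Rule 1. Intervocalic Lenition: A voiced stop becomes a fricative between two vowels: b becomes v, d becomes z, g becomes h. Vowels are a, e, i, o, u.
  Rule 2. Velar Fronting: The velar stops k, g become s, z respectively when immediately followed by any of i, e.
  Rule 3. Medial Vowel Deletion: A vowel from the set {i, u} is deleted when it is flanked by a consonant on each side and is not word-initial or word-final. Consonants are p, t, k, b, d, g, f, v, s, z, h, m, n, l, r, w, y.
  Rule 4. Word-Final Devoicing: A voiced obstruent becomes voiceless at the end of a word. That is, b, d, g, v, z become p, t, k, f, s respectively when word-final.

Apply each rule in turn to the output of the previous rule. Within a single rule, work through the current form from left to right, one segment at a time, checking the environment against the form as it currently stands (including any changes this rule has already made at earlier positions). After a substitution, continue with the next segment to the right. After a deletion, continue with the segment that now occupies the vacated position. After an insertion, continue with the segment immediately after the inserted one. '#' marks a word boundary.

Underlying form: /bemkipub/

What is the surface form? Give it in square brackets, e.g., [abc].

Rule 1 Intervocalic Lenition: no change — [bemkipub]
Rule 2 Velar Fronting: [bemkipub] → [bemsipub]
Rule 3 Medial Vowel Deletion: [bemsipub] → [bemspb]
Rule 4 Word-Final Devoicing: [bemspb] → [bemspp]

[bemspp]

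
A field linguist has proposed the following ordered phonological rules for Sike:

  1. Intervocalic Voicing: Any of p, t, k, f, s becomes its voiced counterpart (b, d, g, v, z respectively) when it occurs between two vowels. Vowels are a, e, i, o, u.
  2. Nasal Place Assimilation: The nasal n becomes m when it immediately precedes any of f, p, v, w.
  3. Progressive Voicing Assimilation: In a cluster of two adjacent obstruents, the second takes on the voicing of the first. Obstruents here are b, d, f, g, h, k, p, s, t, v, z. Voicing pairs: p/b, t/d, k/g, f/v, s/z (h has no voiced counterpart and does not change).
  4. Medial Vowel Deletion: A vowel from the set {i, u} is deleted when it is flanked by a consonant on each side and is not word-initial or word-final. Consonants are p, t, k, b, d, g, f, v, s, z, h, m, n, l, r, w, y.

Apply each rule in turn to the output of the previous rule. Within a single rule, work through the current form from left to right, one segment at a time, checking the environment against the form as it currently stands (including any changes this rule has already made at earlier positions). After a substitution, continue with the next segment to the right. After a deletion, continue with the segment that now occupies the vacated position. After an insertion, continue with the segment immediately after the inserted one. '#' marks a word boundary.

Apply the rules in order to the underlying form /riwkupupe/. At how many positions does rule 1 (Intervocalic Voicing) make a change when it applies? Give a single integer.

2

1 Intervocalic Voicing: [riwkupupe] → [riwkubube]
2 Nasal Place Assimilation: no change — [riwkubube]
3 Progressive Voicing Assimilation: no change — [riwkubube]
4 Medial Vowel Deletion: [riwkubube] → [rwkbbe]
Rule 1 changed 2 position(s).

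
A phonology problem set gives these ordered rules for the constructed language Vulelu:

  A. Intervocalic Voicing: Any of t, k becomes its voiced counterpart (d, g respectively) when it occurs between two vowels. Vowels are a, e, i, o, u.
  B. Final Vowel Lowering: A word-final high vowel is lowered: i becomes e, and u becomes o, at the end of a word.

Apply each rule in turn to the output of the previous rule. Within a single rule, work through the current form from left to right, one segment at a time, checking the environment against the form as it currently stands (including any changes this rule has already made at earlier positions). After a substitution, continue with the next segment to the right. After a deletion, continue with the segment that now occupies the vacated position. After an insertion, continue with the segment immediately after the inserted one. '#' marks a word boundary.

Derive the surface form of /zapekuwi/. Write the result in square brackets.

[zapeguwe]

A Intervocalic Voicing: [zapekuwi] → [zapeguwi]
B Final Vowel Lowering: [zapeguwi] → [zapeguwe]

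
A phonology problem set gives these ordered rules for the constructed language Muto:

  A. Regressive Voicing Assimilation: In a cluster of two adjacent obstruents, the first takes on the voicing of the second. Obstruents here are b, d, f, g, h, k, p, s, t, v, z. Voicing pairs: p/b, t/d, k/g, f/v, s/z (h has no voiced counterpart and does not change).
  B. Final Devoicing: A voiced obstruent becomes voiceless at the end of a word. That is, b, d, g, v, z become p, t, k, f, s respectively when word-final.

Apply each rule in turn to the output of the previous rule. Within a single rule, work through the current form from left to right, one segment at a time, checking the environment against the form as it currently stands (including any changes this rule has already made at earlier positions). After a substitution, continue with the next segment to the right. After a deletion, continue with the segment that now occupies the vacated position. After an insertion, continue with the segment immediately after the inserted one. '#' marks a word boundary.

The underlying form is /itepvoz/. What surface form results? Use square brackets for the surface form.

[itebvos]

A Regressive Voicing Assimilation: [itepvoz] → [itebvoz]
B Final Devoicing: [itebvoz] → [itebvos]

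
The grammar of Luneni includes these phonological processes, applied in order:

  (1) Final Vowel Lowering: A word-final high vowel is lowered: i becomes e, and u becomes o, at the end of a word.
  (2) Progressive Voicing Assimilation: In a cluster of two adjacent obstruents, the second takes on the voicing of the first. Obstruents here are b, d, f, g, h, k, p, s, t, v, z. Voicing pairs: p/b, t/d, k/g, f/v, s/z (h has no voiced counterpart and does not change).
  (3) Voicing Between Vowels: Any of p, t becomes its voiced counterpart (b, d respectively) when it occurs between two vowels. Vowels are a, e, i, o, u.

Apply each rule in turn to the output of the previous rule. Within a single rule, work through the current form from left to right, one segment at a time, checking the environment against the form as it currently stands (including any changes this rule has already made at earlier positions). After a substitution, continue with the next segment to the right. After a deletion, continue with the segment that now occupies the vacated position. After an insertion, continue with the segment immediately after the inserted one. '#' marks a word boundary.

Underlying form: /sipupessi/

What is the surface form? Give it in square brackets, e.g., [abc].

[sibubesse]

(1) Final Vowel Lowering: [sipupessi] → [sipupesse]
(2) Progressive Voicing Assimilation: no change — [sipupesse]
(3) Voicing Between Vowels: [sipupesse] → [sibubesse]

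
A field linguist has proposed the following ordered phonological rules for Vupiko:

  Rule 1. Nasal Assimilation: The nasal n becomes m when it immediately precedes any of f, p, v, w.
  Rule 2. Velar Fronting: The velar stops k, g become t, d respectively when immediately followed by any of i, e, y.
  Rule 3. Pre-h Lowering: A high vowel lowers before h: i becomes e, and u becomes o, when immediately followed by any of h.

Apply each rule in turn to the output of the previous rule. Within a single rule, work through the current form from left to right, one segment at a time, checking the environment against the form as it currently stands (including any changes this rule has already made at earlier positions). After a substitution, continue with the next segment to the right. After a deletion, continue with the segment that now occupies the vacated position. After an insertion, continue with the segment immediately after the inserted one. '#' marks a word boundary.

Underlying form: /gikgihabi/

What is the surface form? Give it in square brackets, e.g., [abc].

Rule 1 Nasal Assimilation: no change — [gikgihabi]
Rule 2 Velar Fronting: [gikgihabi] → [dikdihabi]
Rule 3 Pre-h Lowering: [dikdihabi] → [dikdehabi]

[dikdehabi]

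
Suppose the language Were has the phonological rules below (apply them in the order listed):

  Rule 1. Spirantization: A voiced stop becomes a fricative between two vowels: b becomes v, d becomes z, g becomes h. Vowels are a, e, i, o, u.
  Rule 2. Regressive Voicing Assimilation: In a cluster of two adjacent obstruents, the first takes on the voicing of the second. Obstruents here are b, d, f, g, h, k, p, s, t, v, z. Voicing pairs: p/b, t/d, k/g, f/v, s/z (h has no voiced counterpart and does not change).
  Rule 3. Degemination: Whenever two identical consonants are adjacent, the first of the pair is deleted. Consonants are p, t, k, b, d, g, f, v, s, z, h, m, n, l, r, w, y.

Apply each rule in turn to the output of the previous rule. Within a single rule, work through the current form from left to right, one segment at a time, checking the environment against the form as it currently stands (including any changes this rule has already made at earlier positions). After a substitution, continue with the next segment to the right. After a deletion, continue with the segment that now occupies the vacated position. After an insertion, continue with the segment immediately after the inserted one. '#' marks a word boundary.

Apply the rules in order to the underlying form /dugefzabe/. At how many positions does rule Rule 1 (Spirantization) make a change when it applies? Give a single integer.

2

Rule 1 Spirantization: [dugefzabe] → [duhefzave]
Rule 2 Regressive Voicing Assimilation: [duhefzave] → [duhevzave]
Rule 3 Degemination: no change — [duhevzave]
Rule Rule 1 changed 2 position(s).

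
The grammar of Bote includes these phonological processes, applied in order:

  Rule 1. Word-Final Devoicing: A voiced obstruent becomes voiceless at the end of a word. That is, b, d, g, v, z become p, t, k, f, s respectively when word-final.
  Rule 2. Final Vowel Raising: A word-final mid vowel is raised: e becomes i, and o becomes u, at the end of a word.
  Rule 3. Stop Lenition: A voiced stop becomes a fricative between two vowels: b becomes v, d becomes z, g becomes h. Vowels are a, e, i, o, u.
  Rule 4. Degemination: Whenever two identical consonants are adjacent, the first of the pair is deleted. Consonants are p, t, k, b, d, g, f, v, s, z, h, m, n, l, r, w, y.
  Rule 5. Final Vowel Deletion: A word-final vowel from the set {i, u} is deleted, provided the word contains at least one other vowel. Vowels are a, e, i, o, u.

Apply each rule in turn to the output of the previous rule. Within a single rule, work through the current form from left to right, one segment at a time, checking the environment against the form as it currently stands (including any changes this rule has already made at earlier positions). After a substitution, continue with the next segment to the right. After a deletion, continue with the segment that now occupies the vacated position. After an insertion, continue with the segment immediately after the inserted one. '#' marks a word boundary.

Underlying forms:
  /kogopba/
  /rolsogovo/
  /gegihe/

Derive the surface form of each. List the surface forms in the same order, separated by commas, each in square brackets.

/kogopba/:
  Rule 1 Word-Final Devoicing: no change — [kogopba]
  Rule 2 Final Vowel Raising: no change — [kogopba]
  Rule 3 Stop Lenition: [kogopba] → [kohopba]
  Rule 4 Degemination: no change — [kohopba]
  Rule 5 Final Vowel Deletion: no change — [kohopba]
/rolsogovo/:
  Rule 1 Word-Final Devoicing: no change — [rolsogovo]
  Rule 2 Final Vowel Raising: [rolsogovo] → [rolsogovu]
  Rule 3 Stop Lenition: [rolsogovu] → [rolsohovu]
  Rule 4 Degemination: no change — [rolsohovu]
  Rule 5 Final Vowel Deletion: [rolsohovu] → [rolsohov]
/gegihe/:
  Rule 1 Word-Final Devoicing: no change — [gegihe]
  Rule 2 Final Vowel Raising: [gegihe] → [gegihi]
  Rule 3 Stop Lenition: [gegihi] → [gehihi]
  Rule 4 Degemination: no change — [gehihi]
  Rule 5 Final Vowel Deletion: [gehihi] → [gehih]

[kohopba], [rolsohov], [gehih]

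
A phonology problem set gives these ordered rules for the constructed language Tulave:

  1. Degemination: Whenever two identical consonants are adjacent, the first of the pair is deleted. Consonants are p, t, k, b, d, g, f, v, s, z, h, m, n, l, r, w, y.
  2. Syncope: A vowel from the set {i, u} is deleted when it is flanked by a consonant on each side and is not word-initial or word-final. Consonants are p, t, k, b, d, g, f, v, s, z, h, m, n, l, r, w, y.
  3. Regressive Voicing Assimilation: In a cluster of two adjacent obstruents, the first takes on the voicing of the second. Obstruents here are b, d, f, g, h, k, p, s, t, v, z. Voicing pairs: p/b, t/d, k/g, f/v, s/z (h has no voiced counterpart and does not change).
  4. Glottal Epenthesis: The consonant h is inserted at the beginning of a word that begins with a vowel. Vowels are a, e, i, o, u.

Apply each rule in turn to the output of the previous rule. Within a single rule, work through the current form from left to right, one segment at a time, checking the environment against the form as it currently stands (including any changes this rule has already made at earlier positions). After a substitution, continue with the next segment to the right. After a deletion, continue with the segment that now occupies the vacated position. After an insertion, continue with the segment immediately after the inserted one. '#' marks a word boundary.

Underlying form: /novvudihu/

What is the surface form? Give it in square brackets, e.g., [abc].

1 Degemination: [novvudihu] → [novudihu]
2 Syncope: [novudihu] → [novdhu]
3 Regressive Voicing Assimilation: [novdhu] → [novthu]
4 Glottal Epenthesis: no change — [novthu]

[novthu]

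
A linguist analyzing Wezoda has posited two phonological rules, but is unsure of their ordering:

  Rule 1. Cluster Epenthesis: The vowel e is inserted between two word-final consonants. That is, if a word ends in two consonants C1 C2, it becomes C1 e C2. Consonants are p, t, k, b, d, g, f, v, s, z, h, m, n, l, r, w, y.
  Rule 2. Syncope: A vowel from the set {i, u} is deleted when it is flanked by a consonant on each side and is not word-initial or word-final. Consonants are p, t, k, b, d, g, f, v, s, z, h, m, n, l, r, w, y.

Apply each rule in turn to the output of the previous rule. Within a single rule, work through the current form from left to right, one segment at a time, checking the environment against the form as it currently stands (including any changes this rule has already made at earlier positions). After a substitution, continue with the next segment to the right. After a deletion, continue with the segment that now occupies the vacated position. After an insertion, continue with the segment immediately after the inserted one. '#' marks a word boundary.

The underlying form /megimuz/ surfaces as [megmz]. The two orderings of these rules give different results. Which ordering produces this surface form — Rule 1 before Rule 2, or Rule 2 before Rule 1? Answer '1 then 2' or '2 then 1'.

Order 1 then 2:
  1 Cluster Epenthesis: no change — [megimuz]
  2 Syncope: [megimuz] → [megmz]
  result: [megmz]
Order 2 then 1:
  2 Syncope: [megimuz] → [megmz]
  1 Cluster Epenthesis: [megmz] → [megmez]
  result: [megmez]

1 then 2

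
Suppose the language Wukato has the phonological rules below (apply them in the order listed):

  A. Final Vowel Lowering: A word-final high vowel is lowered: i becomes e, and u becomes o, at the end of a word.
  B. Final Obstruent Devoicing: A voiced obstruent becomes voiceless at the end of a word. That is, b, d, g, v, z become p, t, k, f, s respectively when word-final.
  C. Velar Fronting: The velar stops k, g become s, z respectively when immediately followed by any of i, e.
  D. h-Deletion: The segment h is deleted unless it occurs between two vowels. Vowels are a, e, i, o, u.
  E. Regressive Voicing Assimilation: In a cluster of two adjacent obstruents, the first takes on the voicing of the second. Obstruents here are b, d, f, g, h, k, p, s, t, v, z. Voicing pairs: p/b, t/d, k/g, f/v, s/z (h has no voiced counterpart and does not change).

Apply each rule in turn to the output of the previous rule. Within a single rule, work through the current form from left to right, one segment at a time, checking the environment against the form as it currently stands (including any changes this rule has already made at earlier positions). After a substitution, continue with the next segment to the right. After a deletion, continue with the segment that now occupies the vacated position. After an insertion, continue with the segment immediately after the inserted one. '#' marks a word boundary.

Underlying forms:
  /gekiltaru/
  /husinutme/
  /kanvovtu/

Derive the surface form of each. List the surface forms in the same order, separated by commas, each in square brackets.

/gekiltaru/:
  A Final Vowel Lowering: [gekiltaru] → [gekiltaro]
  B Final Obstruent Devoicing: no change — [gekiltaro]
  C Velar Fronting: [gekiltaro] → [zesiltaro]
  D h-Deletion: no change — [zesiltaro]
  E Regressive Voicing Assimilation: no change — [zesiltaro]
/husinutme/:
  A Final Vowel Lowering: no change — [husinutme]
  B Final Obstruent Devoicing: no change — [husinutme]
  C Velar Fronting: no change — [husinutme]
  D h-Deletion: [husinutme] → [usinutme]
  E Regressive Voicing Assimilation: no change — [usinutme]
/kanvovtu/:
  A Final Vowel Lowering: [kanvovtu] → [kanvovto]
  B Final Obstruent Devoicing: no change — [kanvovto]
  C Velar Fronting: no change — [kanvovto]
  D h-Deletion: no change — [kanvovto]
  E Regressive Voicing Assimilation: [kanvovto] → [kanvofto]

[zesiltaro], [usinutme], [kanvofto]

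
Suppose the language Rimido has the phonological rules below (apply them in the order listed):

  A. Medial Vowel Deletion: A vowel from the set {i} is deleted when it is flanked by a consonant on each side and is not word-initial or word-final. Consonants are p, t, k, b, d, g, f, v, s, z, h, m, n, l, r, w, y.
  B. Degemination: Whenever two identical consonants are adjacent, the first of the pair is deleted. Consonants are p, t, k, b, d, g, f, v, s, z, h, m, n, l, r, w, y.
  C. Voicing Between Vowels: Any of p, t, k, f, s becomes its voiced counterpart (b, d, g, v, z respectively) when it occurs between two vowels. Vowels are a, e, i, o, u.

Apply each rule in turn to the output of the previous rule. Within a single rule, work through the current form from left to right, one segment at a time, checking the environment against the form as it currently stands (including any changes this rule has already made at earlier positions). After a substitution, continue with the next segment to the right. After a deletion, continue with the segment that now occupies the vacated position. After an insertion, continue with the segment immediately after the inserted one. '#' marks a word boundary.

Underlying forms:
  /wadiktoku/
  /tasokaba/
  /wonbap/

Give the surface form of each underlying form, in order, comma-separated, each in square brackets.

[wadktogu], [tazogaba], [wonbap]

/wadiktoku/:
  A Medial Vowel Deletion: [wadiktoku] → [wadktoku]
  B Degemination: no change — [wadktoku]
  C Voicing Between Vowels: [wadktoku] → [wadktogu]
/tasokaba/:
  A Medial Vowel Deletion: no change — [tasokaba]
  B Degemination: no change — [tasokaba]
  C Voicing Between Vowels: [tasokaba] → [tazogaba]
/wonbap/:
  A Medial Vowel Deletion: no change — [wonbap]
  B Degemination: no change — [wonbap]
  C Voicing Between Vowels: no change — [wonbap]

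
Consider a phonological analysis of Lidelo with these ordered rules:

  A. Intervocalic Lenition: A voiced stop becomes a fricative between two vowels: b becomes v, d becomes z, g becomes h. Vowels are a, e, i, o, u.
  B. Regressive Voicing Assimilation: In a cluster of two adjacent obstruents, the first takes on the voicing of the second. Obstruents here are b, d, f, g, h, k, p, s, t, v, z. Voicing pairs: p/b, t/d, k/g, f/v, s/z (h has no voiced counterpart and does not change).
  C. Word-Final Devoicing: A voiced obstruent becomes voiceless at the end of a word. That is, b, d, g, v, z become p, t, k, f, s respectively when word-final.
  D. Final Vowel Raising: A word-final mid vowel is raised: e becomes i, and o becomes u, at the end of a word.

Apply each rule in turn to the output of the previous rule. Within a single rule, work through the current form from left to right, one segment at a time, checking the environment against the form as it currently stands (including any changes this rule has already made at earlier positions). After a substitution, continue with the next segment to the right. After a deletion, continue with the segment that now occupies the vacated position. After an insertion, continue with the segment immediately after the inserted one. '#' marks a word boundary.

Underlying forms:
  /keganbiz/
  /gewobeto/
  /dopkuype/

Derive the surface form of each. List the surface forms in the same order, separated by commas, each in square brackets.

/keganbiz/:
  A Intervocalic Lenition: [keganbiz] → [kehanbiz]
  B Regressive Voicing Assimilation: no change — [kehanbiz]
  C Word-Final Devoicing: [kehanbiz] → [kehanbis]
  D Final Vowel Raising: no change — [kehanbis]
/gewobeto/:
  A Intervocalic Lenition: [gewobeto] → [gewoveto]
  B Regressive Voicing Assimilation: no change — [gewoveto]
  C Word-Final Devoicing: no change — [gewoveto]
  D Final Vowel Raising: [gewoveto] → [gewovetu]
/dopkuype/:
  A Intervocalic Lenition: no change — [dopkuype]
  B Regressive Voicing Assimilation: no change — [dopkuype]
  C Word-Final Devoicing: no change — [dopkuype]
  D Final Vowel Raising: [dopkuype] → [dopkuypi]

[kehanbis], [gewovetu], [dopkuypi]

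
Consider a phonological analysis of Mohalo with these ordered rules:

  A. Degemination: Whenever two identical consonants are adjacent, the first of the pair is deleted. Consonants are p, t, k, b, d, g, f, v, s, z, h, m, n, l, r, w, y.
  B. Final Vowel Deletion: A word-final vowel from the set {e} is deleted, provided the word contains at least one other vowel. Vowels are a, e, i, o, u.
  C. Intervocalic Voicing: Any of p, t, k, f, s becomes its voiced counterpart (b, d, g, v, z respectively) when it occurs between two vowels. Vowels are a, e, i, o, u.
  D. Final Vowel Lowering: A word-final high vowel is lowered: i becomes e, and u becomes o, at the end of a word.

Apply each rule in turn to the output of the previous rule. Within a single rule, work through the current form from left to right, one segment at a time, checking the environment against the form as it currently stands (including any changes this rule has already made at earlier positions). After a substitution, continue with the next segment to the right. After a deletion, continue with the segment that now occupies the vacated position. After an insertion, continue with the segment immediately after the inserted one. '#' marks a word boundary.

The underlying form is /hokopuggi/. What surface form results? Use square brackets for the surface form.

[hogobuge]

A Degemination: [hokopuggi] → [hokopugi]
B Final Vowel Deletion: no change — [hokopugi]
C Intervocalic Voicing: [hokopugi] → [hogobugi]
D Final Vowel Lowering: [hogobugi] → [hogobuge]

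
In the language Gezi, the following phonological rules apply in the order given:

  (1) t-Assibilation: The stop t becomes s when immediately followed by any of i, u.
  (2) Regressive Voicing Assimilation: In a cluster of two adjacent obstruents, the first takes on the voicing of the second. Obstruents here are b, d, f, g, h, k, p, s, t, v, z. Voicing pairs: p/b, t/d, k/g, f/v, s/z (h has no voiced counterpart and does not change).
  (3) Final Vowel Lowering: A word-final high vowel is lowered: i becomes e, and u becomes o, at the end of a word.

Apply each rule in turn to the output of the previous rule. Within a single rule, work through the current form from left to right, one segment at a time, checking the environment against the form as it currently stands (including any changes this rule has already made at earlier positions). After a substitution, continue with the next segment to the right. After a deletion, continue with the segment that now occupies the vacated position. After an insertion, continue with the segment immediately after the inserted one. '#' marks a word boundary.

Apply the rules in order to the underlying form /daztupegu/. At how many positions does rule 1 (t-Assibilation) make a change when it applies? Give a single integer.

1

(1) t-Assibilation: [daztupegu] → [dazsupegu]
(2) Regressive Voicing Assimilation: [dazsupegu] → [dassupegu]
(3) Final Vowel Lowering: [dassupegu] → [dassupego]
Rule 1 changed 1 position(s).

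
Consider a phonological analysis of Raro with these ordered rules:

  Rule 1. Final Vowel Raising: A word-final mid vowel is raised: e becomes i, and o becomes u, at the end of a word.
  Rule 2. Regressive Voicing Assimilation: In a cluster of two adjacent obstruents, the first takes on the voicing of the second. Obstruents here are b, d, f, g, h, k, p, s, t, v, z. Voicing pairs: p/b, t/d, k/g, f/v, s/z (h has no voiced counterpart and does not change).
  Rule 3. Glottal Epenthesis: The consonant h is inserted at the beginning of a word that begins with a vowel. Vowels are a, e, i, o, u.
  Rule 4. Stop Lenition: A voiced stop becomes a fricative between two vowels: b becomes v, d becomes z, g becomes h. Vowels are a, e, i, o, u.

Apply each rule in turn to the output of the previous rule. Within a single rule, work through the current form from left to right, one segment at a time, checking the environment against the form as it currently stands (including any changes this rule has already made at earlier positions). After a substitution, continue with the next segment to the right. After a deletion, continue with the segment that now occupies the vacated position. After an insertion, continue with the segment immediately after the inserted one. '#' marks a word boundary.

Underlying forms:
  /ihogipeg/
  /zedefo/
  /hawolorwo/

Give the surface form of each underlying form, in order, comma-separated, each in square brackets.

[hihohipeg], [zezefu], [hawolorwu]

/ihogipeg/:
  Rule 1 Final Vowel Raising: no change — [ihogipeg]
  Rule 2 Regressive Voicing Assimilation: no change — [ihogipeg]
  Rule 3 Glottal Epenthesis: [ihogipeg] → [hihogipeg]
  Rule 4 Stop Lenition: [hihogipeg] → [hihohipeg]
/zedefo/:
  Rule 1 Final Vowel Raising: [zedefo] → [zedefu]
  Rule 2 Regressive Voicing Assimilation: no change — [zedefu]
  Rule 3 Glottal Epenthesis: no change — [zedefu]
  Rule 4 Stop Lenition: [zedefu] → [zezefu]
/hawolorwo/:
  Rule 1 Final Vowel Raising: [hawolorwo] → [hawolorwu]
  Rule 2 Regressive Voicing Assimilation: no change — [hawolorwu]
  Rule 3 Glottal Epenthesis: no change — [hawolorwu]
  Rule 4 Stop Lenition: no change — [hawolorwu]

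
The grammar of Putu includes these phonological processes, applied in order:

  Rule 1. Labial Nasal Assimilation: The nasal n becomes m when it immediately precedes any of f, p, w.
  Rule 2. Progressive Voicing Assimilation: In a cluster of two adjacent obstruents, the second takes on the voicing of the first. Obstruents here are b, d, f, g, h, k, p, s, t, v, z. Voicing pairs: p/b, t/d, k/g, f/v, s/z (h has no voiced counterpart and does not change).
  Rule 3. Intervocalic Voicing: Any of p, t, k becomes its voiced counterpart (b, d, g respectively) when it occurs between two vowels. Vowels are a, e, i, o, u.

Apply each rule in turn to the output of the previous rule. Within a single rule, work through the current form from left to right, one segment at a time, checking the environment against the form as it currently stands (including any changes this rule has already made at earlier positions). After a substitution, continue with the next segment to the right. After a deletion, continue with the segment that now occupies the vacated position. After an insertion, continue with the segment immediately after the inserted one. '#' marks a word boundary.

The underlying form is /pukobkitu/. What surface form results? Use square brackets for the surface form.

[pugobgidu]

Rule 1 Labial Nasal Assimilation: no change — [pukobkitu]
Rule 2 Progressive Voicing Assimilation: [pukobkitu] → [pukobgitu]
Rule 3 Intervocalic Voicing: [pukobgitu] → [pugobgidu]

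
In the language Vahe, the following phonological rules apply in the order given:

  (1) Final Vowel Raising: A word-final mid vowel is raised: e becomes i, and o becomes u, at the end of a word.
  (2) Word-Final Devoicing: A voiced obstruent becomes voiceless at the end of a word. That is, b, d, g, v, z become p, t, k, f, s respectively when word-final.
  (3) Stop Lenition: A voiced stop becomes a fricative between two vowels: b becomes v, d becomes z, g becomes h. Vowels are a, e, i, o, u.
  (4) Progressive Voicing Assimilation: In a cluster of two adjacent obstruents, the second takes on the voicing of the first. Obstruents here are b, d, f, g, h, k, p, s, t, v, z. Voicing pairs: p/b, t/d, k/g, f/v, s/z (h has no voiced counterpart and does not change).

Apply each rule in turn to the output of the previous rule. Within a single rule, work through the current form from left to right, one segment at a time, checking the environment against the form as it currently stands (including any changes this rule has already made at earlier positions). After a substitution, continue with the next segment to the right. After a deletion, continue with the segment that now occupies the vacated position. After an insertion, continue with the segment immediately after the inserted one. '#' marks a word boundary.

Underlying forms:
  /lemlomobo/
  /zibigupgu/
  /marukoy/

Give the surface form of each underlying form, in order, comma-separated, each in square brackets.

/lemlomobo/:
  (1) Final Vowel Raising: [lemlomobo] → [lemlomobu]
  (2) Word-Final Devoicing: no change — [lemlomobu]
  (3) Stop Lenition: [lemlomobu] → [lemlomovu]
  (4) Progressive Voicing Assimilation: no change — [lemlomovu]
/zibigupgu/:
  (1) Final Vowel Raising: no change — [zibigupgu]
  (2) Word-Final Devoicing: no change — [zibigupgu]
  (3) Stop Lenition: [zibigupgu] → [zivihupgu]
  (4) Progressive Voicing Assimilation: [zivihupgu] → [zivihupku]
/marukoy/:
  (1) Final Vowel Raising: no change — [marukoy]
  (2) Word-Final Devoicing: no change — [marukoy]
  (3) Stop Lenition: no change — [marukoy]
  (4) Progressive Voicing Assimilation: no change — [marukoy]

[lemlomovu], [zivihupku], [marukoy]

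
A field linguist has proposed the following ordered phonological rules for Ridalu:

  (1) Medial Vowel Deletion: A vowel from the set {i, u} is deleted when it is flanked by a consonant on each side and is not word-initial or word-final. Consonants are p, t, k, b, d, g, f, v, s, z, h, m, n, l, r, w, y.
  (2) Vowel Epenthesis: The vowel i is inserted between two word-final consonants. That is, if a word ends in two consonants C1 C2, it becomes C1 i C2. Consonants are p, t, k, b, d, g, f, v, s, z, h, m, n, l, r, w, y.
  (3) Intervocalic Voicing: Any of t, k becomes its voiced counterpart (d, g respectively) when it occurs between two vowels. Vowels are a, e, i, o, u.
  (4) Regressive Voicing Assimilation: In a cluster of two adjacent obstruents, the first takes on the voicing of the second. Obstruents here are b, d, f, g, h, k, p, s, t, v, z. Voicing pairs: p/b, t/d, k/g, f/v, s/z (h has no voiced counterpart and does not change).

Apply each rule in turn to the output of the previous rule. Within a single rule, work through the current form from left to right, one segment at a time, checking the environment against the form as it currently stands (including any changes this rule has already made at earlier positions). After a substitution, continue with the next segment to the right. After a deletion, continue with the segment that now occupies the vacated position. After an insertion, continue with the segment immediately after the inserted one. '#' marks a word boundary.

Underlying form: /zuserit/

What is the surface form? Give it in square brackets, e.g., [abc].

[sserit]

(1) Medial Vowel Deletion: [zuserit] → [zsert]
(2) Vowel Epenthesis: [zsert] → [zserit]
(3) Intervocalic Voicing: no change — [zserit]
(4) Regressive Voicing Assimilation: [zserit] → [sserit]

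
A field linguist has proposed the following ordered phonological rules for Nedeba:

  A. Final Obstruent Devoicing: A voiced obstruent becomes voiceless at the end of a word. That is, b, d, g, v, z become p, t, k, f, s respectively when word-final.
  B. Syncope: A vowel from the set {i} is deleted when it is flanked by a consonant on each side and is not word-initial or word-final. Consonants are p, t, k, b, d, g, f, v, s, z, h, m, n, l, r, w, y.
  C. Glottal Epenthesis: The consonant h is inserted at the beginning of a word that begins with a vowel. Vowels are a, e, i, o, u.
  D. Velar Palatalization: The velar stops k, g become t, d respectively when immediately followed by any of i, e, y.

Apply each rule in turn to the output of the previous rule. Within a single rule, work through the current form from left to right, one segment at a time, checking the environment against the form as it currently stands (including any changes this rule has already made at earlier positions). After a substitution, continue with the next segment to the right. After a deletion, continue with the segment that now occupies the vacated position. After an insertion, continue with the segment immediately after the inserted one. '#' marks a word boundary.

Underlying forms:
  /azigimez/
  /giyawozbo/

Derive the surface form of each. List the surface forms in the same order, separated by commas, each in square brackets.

/azigimez/:
  A Final Obstruent Devoicing: [azigimez] → [azigimes]
  B Syncope: [azigimes] → [azgmes]
  C Glottal Epenthesis: [azgmes] → [hazgmes]
  D Velar Palatalization: no change — [hazgmes]
/giyawozbo/:
  A Final Obstruent Devoicing: no change — [giyawozbo]
  B Syncope: [giyawozbo] → [gyawozbo]
  C Glottal Epenthesis: no change — [gyawozbo]
  D Velar Palatalization: [gyawozbo] → [dyawozbo]

[hazgmes], [dyawozbo]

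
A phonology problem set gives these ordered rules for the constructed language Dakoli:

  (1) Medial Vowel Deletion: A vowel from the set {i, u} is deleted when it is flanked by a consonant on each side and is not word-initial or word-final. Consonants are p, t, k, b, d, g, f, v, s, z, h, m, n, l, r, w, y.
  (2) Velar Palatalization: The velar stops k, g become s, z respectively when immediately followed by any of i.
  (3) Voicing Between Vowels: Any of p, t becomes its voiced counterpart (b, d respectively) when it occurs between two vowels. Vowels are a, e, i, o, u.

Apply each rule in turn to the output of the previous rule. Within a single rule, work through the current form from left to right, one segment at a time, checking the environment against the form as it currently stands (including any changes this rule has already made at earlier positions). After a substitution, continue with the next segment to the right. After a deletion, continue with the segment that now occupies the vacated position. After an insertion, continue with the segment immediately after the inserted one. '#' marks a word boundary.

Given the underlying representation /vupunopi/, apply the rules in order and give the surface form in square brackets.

[vpnobi]

(1) Medial Vowel Deletion: [vupunopi] → [vpnopi]
(2) Velar Palatalization: no change — [vpnopi]
(3) Voicing Between Vowels: [vpnopi] → [vpnobi]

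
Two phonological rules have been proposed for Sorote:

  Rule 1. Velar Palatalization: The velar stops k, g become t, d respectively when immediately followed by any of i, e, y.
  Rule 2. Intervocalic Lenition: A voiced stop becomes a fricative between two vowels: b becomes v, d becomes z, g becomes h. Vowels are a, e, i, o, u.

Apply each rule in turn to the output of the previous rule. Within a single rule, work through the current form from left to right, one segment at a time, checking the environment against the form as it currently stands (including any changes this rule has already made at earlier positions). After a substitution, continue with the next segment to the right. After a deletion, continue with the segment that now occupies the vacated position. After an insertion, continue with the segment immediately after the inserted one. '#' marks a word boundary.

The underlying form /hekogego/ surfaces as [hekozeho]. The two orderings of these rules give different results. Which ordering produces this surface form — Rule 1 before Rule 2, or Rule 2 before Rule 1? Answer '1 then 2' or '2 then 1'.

1 then 2

Order 1 then 2:
  1 Velar Palatalization: [hekogego] → [hekodego]
  2 Intervocalic Lenition: [hekodego] → [hekozeho]
  result: [hekozeho]
Order 2 then 1:
  2 Intervocalic Lenition: [hekogego] → [hekoheho]
  1 Velar Palatalization: no change — [hekoheho]
  result: [hekoheho]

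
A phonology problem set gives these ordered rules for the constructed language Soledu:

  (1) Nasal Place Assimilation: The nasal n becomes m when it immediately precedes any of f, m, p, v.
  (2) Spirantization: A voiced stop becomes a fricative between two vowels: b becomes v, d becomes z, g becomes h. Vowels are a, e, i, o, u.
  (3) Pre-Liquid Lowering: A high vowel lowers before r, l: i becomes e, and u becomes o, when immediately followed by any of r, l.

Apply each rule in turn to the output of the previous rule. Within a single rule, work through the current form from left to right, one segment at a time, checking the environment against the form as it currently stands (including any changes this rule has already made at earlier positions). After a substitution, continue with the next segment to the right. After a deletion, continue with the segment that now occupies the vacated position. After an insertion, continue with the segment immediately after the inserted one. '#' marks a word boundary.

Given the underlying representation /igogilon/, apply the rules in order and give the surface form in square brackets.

[ihohelon]

(1) Nasal Place Assimilation: no change — [igogilon]
(2) Spirantization: [igogilon] → [ihohilon]
(3) Pre-Liquid Lowering: [ihohilon] → [ihohelon]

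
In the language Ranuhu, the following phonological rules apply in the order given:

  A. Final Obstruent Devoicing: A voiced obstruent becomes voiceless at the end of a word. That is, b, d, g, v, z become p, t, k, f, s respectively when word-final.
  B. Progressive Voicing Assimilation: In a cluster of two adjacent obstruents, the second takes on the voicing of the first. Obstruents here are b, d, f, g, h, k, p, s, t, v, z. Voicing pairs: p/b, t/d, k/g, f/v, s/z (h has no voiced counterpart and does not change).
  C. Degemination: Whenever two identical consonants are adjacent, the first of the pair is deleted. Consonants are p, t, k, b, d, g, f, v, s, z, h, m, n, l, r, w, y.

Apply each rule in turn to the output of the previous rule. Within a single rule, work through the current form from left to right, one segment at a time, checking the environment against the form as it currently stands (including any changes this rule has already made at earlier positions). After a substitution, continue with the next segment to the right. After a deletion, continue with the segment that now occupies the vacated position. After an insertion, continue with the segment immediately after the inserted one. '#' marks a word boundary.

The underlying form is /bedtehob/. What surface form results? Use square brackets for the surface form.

A Final Obstruent Devoicing: [bedtehob] → [bedtehop]
B Progressive Voicing Assimilation: [bedtehop] → [beddehop]
C Degemination: [beddehop] → [bedehop]

[bedehop]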